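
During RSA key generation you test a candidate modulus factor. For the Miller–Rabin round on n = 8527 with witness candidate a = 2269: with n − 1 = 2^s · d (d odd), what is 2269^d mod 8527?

1

n − 1 = 8526 = 2^1 · 4263, so s = 1 and d = 4263.
2269^4263 mod 8527 = 1.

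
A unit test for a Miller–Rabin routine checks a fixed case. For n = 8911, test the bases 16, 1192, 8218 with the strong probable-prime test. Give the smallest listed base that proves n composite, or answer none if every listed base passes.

1192

n − 1 = 8910 = 2^1 · 4455, so s = 1 and d = 4455.
Base 16: x_0 = 16^4455 mod 8911 = 1. x_0 = 1, so 16 is not a witness.
Base 1192: x_0 = 1192^4455 mod 8911 = 6364. x_0 ∉ {1, 8910} and s = 1, so 1192 is a Miller–Rabin witness and 8911 is composite.
Base 8218: x_0 = 8218^4455 mod 8911 = 7637. x_0 ∉ {1, 8910} and s = 1, so 8218 is a Miller–Rabin witness and 8911 is composite.
The smallest witness among the given bases is 1192.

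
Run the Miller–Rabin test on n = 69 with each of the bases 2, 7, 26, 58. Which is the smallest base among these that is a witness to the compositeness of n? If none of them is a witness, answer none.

n − 1 = 68 = 2^2 · 17, so s = 2 and d = 17.
Base 2: x_0 = 2^17 mod 69 = 41. x_0 is neither 1 nor 68, so continue squaring. x_1 = 41^2 mod 69 = 25. Reached i = s−1 = 1 without hitting −1: 2 is a Miller–Rabin witness and 69 is composite.
Base 7: x_0 = 7^17 mod 69 = 19. x_0 is neither 1 nor 68, so continue squaring. x_1 = 19^2 mod 69 = 16. Reached i = s−1 = 1 without hitting −1: 7 is a Miller–Rabin witness and 69 is composite.
Base 26: x_0 = 26^17 mod 69 = 62. x_0 is neither 1 nor 68, so continue squaring. x_1 = 62^2 mod 69 = 49. Reached i = s−1 = 1 without hitting −1: 26 is a Miller–Rabin witness and 69 is composite.
Base 58: x_0 = 58^17 mod 69 = 55. x_0 is neither 1 nor 68, so continue squaring. x_1 = 55^2 mod 69 = 58. Reached i = s−1 = 1 without hitting −1: 58 is a Miller–Rabin witness and 69 is composite.
The smallest witness among the given bases is 2.

2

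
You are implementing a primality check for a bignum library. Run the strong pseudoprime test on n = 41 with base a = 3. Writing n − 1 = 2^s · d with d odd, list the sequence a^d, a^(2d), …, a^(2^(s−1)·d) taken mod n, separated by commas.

38, 9, 40

n − 1 = 40 = 2^3 · 5, so s = 3 and d = 5.
x_0 = 3^5 mod 41 = 38.
x_1 = 38^2 mod 41 = 9.
x_2 = 9^2 mod 41 = 40.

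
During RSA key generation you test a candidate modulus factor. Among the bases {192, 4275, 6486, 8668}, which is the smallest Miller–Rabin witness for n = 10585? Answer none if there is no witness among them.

4275

n − 1 = 10584 = 2^3 · 1323, so s = 3 and d = 1323.
Base 192: x_0 = 192^1323 mod 10585 = 4918. x_0 is neither 1 nor 10584, so continue squaring. x_1 = 4918^2 mod 10585 = 10584. x_1 ≡ −1, so 192 is not a witness.
Base 4275: x_0 = 4275^1323 mod 10585 = 510. x_0 is neither 1 nor 10584, so continue squaring. x_1 = 510^2 mod 10585 = 6060. x_2 = 6060^2 mod 10585 = 4235. Reached i = s−1 = 2 without hitting −1: 4275 is a Miller–Rabin witness and 10585 is composite.
Base 6486: x_0 = 6486^1323 mod 10585 = 4536. x_0 is neither 1 nor 10584, so continue squaring. x_1 = 4536^2 mod 10585 = 8641. x_2 = 8641^2 mod 10585 = 291. Reached i = s−1 = 2 without hitting −1: 6486 is a Miller–Rabin witness and 10585 is composite.
Base 8668: x_0 = 8668^1323 mod 10585 = 6397. x_0 is neither 1 nor 10584, so continue squaring. x_1 = 6397^2 mod 10585 = 10584. x_1 ≡ −1, so 8668 is not a witness.
The smallest witness among the given bases is 4275.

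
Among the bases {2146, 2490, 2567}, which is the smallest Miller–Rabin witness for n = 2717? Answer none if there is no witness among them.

2146

n − 1 = 2716 = 2^2 · 679, so s = 2 and d = 679.
Base 2146: x_0 = 2146^679 mod 2717 = 2146. x_0 is neither 1 nor 2716, so continue squaring. x_1 = 2146^2 mod 2717 = 1. x_1 = 1 but x_0 ≠ ±1, a nontrivial square root of 1 — 2146 is a witness and 2717 is composite.
Base 2490: x_0 = 2490^679 mod 2717 = 58. x_0 is neither 1 nor 2716, so continue squaring. x_1 = 58^2 mod 2717 = 647. Reached i = s−1 = 1 without hitting −1: 2490 is a Miller–Rabin witness and 2717 is composite.
Base 2567: x_0 = 2567^679 mod 2717 = 839. x_0 is neither 1 nor 2716, so continue squaring. x_1 = 839^2 mod 2717 = 218. Reached i = s−1 = 1 without hitting −1: 2567 is a Miller–Rabin witness and 2717 is composite.
The smallest witness among the given bases is 2146.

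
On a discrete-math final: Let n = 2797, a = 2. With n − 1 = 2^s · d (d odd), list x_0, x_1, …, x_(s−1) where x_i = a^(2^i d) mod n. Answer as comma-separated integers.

n − 1 = 2796 = 2^2 · 699, so s = 2 and d = 699.
x_0 = 2^699 mod 2797 = 2194.
x_1 = 2194^2 mod 2797 = 2796.

2194, 2796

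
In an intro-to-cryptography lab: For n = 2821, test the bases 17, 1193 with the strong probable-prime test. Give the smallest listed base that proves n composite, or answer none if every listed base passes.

none

n − 1 = 2820 = 2^2 · 705, so s = 2 and d = 705.
Base 17: x_0 = 17^705 mod 2821 = 2820. x_0 = 2820 ≡ −1, so 17 is not a witness.
Base 1193: x_0 = 1193^705 mod 2821 = 2820. x_0 = 2820 ≡ −1, so 1193 is not a witness.
No listed base is a witness for 2821.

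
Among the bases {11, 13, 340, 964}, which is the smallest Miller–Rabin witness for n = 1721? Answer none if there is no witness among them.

none

n − 1 = 1720 = 2^3 · 215, so s = 3 and d = 215.
Base 11: x_0 = 11^215 mod 1721 = 1248. x_0 is neither 1 nor 1720, so continue squaring. x_1 = 1248^2 mod 1721 = 1720. x_1 ≡ −1, so 11 is not a witness.
Base 13: x_0 = 13^215 mod 1721 = 232. x_0 is neither 1 nor 1720, so continue squaring. x_1 = 232^2 mod 1721 = 473. x_2 = 473^2 mod 1721 = 1720. x_2 ≡ −1, so 13 is not a witness.
Base 340: x_0 = 340^215 mod 1721 = 1720. x_0 = 1720 ≡ −1, so 340 is not a witness.
Base 964: x_0 = 964^215 mod 1721 = 232. x_0 is neither 1 nor 1720, so continue squaring. x_1 = 232^2 mod 1721 = 473. x_2 = 473^2 mod 1721 = 1720. x_2 ≡ −1, so 964 is not a witness.
No listed base is a witness for 1721.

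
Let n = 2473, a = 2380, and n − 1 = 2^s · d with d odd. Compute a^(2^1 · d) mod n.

1906

n − 1 = 2472 = 2^3 · 309, so s = 3 and d = 309.
Repeated squaring mod 2473: 2380^1 ≡ 2380, 2380^2 ≡ 1230, 2380^4 ≡ 1897, 2380^8 ≡ 394, 2380^16 ≡ 1910, 2380^32 ≡ 425, 2380^64 ≡ 96, 2380^128 ≡ 1797, 2380^256 ≡ 1944.
309 = 256 + 32 + 16 + 4 + 1, so 2380^309 ≡ 1944·425·1910·1897·2380 ≡ 1495 (mod 2473).
x_0 = 1495.
x_1 = 1495^2 mod 2473 = 1906.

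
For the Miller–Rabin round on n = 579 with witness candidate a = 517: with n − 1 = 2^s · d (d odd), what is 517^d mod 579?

517

n − 1 = 578 = 2^1 · 289, so s = 1 and d = 289.
Repeated squaring mod 579: 517^1 ≡ 517, 517^2 ≡ 370, 517^4 ≡ 256, 517^8 ≡ 109, 517^16 ≡ 301, 517^32 ≡ 277, 517^64 ≡ 301, 517^128 ≡ 277, 517^256 ≡ 301.
289 = 256 + 32 + 1, so 517^289 ≡ 301·277·517 ≡ 517 (mod 579).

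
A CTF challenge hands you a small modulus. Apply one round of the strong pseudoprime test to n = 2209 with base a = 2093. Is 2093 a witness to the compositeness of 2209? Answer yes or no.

n − 1 = 2208 = 2^5 · 69, so s = 5 and d = 69.
x_0 = 2093^69 mod 2209 = 1.
x_0 = 1, so 2093 is not a witness.

no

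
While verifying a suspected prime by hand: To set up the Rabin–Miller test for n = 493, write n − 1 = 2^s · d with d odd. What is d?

Halving: 492 → 246 → 123; 123 is odd.
So 492 = 2^2 · 123.

123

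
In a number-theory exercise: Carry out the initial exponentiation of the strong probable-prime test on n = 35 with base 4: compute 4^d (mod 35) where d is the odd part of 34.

n − 1 = 34 = 2^1 · 17, so s = 1 and d = 17.
4^17 mod 35 = 9.

9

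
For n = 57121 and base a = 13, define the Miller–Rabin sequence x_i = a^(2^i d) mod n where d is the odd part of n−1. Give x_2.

10517

n − 1 = 57120 = 2^5 · 1785, so s = 5 and d = 1785.
Repeated squaring mod 57121: 13^1 ≡ 13, 13^2 ≡ 169, 13^4 ≡ 28561, 13^8 ≡ 42841, 13^16 ≡ 53551, 13^32 ≡ 6917, 13^64 ≡ 34612, 13^128 ≡ 48932, 13^256 ≡ 56788, 13^512 ≡ 53768, 13^1024 ≡ 46893.
1785 = 1024 + 512 + 128 + 64 + 32 + 16 + 8 + 1, so 13^1785 ≡ 46893·53768·48932·34612·6917·53551·42841·13 ≡ 54491 (mod 57121).
x_0 = 54491.
x_1 = 54491^2 mod 57121 = 5259.
x_2 = 5259^2 mod 57121 = 10517.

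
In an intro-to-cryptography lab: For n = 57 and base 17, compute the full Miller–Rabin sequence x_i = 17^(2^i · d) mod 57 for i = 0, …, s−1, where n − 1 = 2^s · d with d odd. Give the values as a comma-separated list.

5, 25, 55

n − 1 = 56 = 2^3 · 7, so s = 3 and d = 7.
x_0 = 17^7 mod 57 = 5.
x_1 = 5^2 mod 57 = 25.
x_2 = 25^2 mod 57 = 55.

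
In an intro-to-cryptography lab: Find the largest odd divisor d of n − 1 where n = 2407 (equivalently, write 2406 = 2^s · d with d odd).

Halving: 2406 → 1203; 1203 is odd.
So 2406 = 2^1 · 1203.

1203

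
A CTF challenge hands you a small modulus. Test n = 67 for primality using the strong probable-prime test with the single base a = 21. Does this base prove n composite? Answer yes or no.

no

n − 1 = 66 = 2^1 · 33, so s = 1 and d = 33.
x_0 = 21^33 mod 67 = 1.
x_0 = 1, so 21 is not a witness.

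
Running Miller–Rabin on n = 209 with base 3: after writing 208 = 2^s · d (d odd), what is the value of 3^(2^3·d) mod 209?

n − 1 = 208 = 2^4 · 13, so s = 4 and d = 13.
By repeated squaring, 3^13 ≡ 71 (mod 209).
x_0 = 71.
x_1 = 71^2 mod 209 = 25.
x_2 = 25^2 mod 209 = 207.
x_3 = 207^2 mod 209 = 4.

4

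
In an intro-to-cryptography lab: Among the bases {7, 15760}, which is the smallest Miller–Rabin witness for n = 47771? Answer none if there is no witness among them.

n − 1 = 47770 = 2^1 · 23885, so s = 1 and d = 23885.
Base 7: x_0 = 7^23885 mod 47771 = 14389. x_0 ∉ {1, 47770} and s = 1, so 7 is a Miller–Rabin witness and 47771 is composite.
Base 15760: x_0 = 15760^23885 mod 47771 = 1514. x_0 ∉ {1, 47770} and s = 1, so 15760 is a Miller–Rabin witness and 47771 is composite.
The smallest witness among the given bases is 7.

7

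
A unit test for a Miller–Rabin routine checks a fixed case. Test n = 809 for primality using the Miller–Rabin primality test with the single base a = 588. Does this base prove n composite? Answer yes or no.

n − 1 = 808 = 2^3 · 101, so s = 3 and d = 101.
x_0 = 588^101 mod 809 = 570.
x_0 is neither 1 nor 808, so continue squaring.
x_1 = 570^2 mod 809 = 491.
x_2 = 491^2 mod 809 = 808.
x_2 ≡ −1, so 588 is not a witness.

no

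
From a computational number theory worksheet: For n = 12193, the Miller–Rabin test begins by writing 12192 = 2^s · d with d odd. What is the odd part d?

381

Halving: 12192 → 6096 → 3048 → 1524 → 762 → 381; 381 is odd.
So 12192 = 2^5 · 381.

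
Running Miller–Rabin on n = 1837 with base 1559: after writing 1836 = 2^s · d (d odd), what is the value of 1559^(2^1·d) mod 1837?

1347

n − 1 = 1836 = 2^2 · 459, so s = 2 and d = 459.
x_0 = 1559^459 mod 1837 = 293.
x_1 = 293^2 mod 1837 = 1347.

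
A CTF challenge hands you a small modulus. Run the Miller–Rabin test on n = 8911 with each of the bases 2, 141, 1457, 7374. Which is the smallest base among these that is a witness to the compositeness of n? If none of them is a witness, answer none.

2

n − 1 = 8910 = 2^1 · 4455, so s = 1 and d = 4455.
Base 2: x_0 = 2^4455 mod 8911 = 6364. x_0 ∉ {1, 8910} and s = 1, so 2 is a Miller–Rabin witness and 8911 is composite.
Base 141: x_0 = 141^4455 mod 8911 = 6364. x_0 ∉ {1, 8910} and s = 1, so 141 is a Miller–Rabin witness and 8911 is composite.
Base 1457: x_0 = 1457^4455 mod 8911 = 6364. x_0 ∉ {1, 8910} and s = 1, so 1457 is a Miller–Rabin witness and 8911 is composite.
Base 7374: x_0 = 7374^4455 mod 8911 = 8644. x_0 ∉ {1, 8910} and s = 1, so 7374 is a Miller–Rabin witness and 8911 is composite.
The smallest witness among the given bases is 2.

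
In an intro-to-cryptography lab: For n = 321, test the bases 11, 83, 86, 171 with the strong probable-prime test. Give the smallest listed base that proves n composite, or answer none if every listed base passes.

n − 1 = 320 = 2^6 · 5, so s = 6 and d = 5.
Base 11: x_0 = 11^5 mod 321 = 230. x_0 is neither 1 nor 320, so continue squaring. x_1 = 230^2 mod 321 = 256. x_2 = 256^2 mod 321 = 52. x_3 = 52^2 mod 321 = 136. x_4 = 136^2 mod 321 = 199. x_5 = 199^2 mod 321 = 118. Reached i = s−1 = 5 without hitting −1: 11 is a Miller–Rabin witness and 321 is composite.
Base 83: x_0 = 83^5 mod 321 = 209. x_0 is neither 1 nor 320, so continue squaring. x_1 = 209^2 mod 321 = 25. x_2 = 25^2 mod 321 = 304. x_3 = 304^2 mod 321 = 289. x_4 = 289^2 mod 321 = 61. x_5 = 61^2 mod 321 = 190. Reached i = s−1 = 5 without hitting −1: 83 is a Miller–Rabin witness and 321 is composite.
Base 86: x_0 = 86^5 mod 321 = 89. x_0 is neither 1 nor 320, so continue squaring. x_1 = 89^2 mod 321 = 217. x_2 = 217^2 mod 321 = 223. x_3 = 223^2 mod 321 = 295. x_4 = 295^2 mod 321 = 34. x_5 = 34^2 mod 321 = 193. Reached i = s−1 = 5 without hitting −1: 86 is a Miller–Rabin witness and 321 is composite.
Base 171: x_0 = 171^5 mod 321 = 141. x_0 is neither 1 nor 320, so continue squaring. x_1 = 141^2 mod 321 = 300. x_2 = 300^2 mod 321 = 120. x_3 = 120^2 mod 321 = 276. x_4 = 276^2 mod 321 = 99. x_5 = 99^2 mod 321 = 171. Reached i = s−1 = 5 without hitting −1: 171 is a Miller–Rabin witness and 321 is composite.
The smallest witness among the given bases is 11.

11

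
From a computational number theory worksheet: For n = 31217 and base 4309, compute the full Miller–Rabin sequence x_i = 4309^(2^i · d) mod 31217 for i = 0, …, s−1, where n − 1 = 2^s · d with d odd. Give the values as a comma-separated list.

n − 1 = 31216 = 2^4 · 1951, so s = 4 and d = 1951.
x_0 = 4309^1951 mod 31217 = 10881.
x_1 = 10881^2 mod 31217 = 21297.
x_2 = 21297^2 mod 31217 = 10416.
x_3 = 10416^2 mod 31217 = 13981.

10881, 21297, 10416, 13981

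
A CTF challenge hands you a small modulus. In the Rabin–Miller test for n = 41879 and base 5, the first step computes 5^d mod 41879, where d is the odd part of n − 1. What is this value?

n − 1 = 41878 = 2^1 · 20939, so s = 1 and d = 20939.
5^20939 mod 41879 = 1.

1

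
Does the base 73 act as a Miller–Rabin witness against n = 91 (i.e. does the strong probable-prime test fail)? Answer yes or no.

yes

n − 1 = 90 = 2^1 · 45, so s = 1 and d = 45.
x_0 = 73^45 mod 91 = 34.
x_0 ∉ {1, 90} and s = 1, so 73 is a Miller–Rabin witness and 91 is composite.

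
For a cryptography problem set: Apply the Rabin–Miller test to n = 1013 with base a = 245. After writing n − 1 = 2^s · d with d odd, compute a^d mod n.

n − 1 = 1012 = 2^2 · 253, so s = 2 and d = 253.
245^253 mod 1013 = 45.

45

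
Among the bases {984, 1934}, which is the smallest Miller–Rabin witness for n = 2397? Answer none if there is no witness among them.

984

n − 1 = 2396 = 2^2 · 599, so s = 2 and d = 599.
Base 984: x_0 = 984^599 mod 2397 = 1266. x_0 is neither 1 nor 2396, so continue squaring. x_1 = 1266^2 mod 2397 = 1560. Reached i = s−1 = 1 without hitting −1: 984 is a Miller–Rabin witness and 2397 is composite.
Base 1934: x_0 = 1934^599 mod 2397 = 242. x_0 is neither 1 nor 2396, so continue squaring. x_1 = 242^2 mod 2397 = 1036. Reached i = s−1 = 1 without hitting −1: 1934 is a Miller–Rabin witness and 2397 is composite.
The smallest witness among the given bases is 984.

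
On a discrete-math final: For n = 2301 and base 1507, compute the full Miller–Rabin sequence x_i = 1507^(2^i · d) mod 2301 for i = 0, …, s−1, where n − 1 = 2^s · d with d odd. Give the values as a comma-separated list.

220, 79

n − 1 = 2300 = 2^2 · 575, so s = 2 and d = 575.
x_0 = 1507^575 mod 2301 = 220.
x_1 = 220^2 mod 2301 = 79.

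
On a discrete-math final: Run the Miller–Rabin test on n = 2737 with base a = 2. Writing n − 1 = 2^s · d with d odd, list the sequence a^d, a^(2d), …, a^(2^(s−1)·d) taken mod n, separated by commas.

1674, 2325, 50, 2500

n − 1 = 2736 = 2^4 · 171, so s = 4 and d = 171.
x_0 = 2^171 mod 2737 = 1674.
x_1 = 1674^2 mod 2737 = 2325.
x_2 = 2325^2 mod 2737 = 50.
x_3 = 50^2 mod 2737 = 2500.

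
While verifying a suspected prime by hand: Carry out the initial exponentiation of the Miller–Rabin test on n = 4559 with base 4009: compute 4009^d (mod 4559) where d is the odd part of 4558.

n − 1 = 4558 = 2^1 · 2279, so s = 1 and d = 2279.
4009^2279 mod 4559 = 3204.

3204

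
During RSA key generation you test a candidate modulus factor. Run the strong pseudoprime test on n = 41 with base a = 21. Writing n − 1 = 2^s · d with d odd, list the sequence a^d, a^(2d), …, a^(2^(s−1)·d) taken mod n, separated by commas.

n − 1 = 40 = 2^3 · 5, so s = 3 and d = 5.
x_0 = 21^5 mod 41 = 9.
x_1 = 9^2 mod 41 = 40.
x_2 = 40^2 mod 41 = 1.

9, 40, 1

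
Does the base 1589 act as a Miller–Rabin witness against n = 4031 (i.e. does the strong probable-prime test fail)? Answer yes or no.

n − 1 = 4030 = 2^1 · 2015, so s = 1 and d = 2015.
x_0 = 1589^2015 mod 4031 = 2576.
x_0 ∉ {1, 4030} and s = 1, so 1589 is a Miller–Rabin witness and 4031 is composite.

yes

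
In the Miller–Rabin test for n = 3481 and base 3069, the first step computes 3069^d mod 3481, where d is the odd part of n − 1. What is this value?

n − 1 = 3480 = 2^3 · 435, so s = 3 and d = 435.
3069^435 mod 3481 = 1358.

1358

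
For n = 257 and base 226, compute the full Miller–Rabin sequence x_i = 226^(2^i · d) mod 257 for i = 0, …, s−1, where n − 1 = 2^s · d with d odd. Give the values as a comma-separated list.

n − 1 = 256 = 2^8 · 1, so s = 8 and d = 1.
x_0 = 226^1 mod 257 = 226.
x_1 = 226^2 mod 257 = 190.
x_2 = 190^2 mod 257 = 120.
x_3 = 120^2 mod 257 = 8.
x_4 = 8^2 mod 257 = 64.
x_5 = 64^2 mod 257 = 241.
x_6 = 241^2 mod 257 = 256.
x_7 = 256^2 mod 257 = 1.

226, 190, 120, 8, 64, 241, 256, 1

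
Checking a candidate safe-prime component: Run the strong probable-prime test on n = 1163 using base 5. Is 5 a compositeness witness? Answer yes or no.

no

n − 1 = 1162 = 2^1 · 581, so s = 1 and d = 581.
x_0 = 5^581 mod 1163 = 1162.
x_0 = 1162 ≡ −1, so 5 is not a witness.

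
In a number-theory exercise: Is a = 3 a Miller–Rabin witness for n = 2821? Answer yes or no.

yes

n − 1 = 2820 = 2^2 · 705, so s = 2 and d = 705.
x_0 = 3^705 mod 2821 = 1301.
x_0 is neither 1 nor 2820, so continue squaring.
x_1 = 1301^2 mod 2821 = 1.
x_1 = 1 but x_0 ≠ ±1, a nontrivial square root of 1 — 3 is a witness and 2821 is composite.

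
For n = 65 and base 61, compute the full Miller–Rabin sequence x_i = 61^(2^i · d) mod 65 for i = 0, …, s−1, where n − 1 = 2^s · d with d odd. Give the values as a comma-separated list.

61, 16, 61, 16, 61, 16

n − 1 = 64 = 2^6 · 1, so s = 6 and d = 1.
x_0 = 61^1 mod 65 = 61.
x_1 = 61^2 mod 65 = 16.
x_2 = 16^2 mod 65 = 61.
x_3 = 61^2 mod 65 = 16.
x_4 = 16^2 mod 65 = 61.
x_5 = 61^2 mod 65 = 16.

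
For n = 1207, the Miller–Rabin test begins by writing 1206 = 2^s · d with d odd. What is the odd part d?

Halving: 1206 → 603; 603 is odd.
So 1206 = 2^1 · 603.

603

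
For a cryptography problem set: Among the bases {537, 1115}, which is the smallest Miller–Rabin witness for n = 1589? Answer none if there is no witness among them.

n − 1 = 1588 = 2^2 · 397, so s = 2 and d = 397.
Base 537: x_0 = 537^397 mod 1589 = 1223. x_0 is neither 1 nor 1588, so continue squaring. x_1 = 1223^2 mod 1589 = 480. Reached i = s−1 = 1 without hitting −1: 537 is a Miller–Rabin witness and 1589 is composite.
Base 1115: x_0 = 1115^397 mod 1589 = 359. x_0 is neither 1 nor 1588, so continue squaring. x_1 = 359^2 mod 1589 = 172. Reached i = s−1 = 1 without hitting −1: 1115 is a Miller–Rabin witness and 1589 is composite.
The smallest witness among the given bases is 537.

537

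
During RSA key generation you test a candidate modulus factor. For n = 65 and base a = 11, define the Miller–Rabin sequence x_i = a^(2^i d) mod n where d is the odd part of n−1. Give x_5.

61

n − 1 = 64 = 2^6 · 1, so s = 6 and d = 1.
x_0 = 11^1 mod 65 = 11.
x_1 = 11^2 mod 65 = 56.
x_2 = 56^2 mod 65 = 16.
x_3 = 16^2 mod 65 = 61.
x_4 = 61^2 mod 65 = 16.
x_5 = 16^2 mod 65 = 61.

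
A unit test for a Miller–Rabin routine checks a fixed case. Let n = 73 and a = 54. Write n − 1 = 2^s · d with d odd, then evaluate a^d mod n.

27

n − 1 = 72 = 2^3 · 9, so s = 3 and d = 9.
54^9 mod 73 = 27.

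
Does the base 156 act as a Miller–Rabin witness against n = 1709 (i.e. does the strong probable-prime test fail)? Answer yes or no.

no

n − 1 = 1708 = 2^2 · 427, so s = 2 and d = 427.
x_0 = 156^427 mod 1709 = 1.
x_0 = 1, so 156 is not a witness.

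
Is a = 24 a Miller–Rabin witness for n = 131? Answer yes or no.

n − 1 = 130 = 2^1 · 65, so s = 1 and d = 65.
x_0 = 24^65 mod 131 = 130.
x_0 = 130 ≡ −1, so 24 is not a witness.

no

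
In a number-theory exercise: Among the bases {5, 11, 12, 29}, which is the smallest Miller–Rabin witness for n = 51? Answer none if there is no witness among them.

5

n − 1 = 50 = 2^1 · 25, so s = 1 and d = 25.
Base 5: x_0 = 5^25 mod 51 = 29. x_0 ∉ {1, 50} and s = 1, so 5 is a Miller–Rabin witness and 51 is composite.
Base 11: x_0 = 11^25 mod 51 = 23. x_0 ∉ {1, 50} and s = 1, so 11 is a Miller–Rabin witness and 51 is composite.
Base 12: x_0 = 12^25 mod 51 = 39. x_0 ∉ {1, 50} and s = 1, so 12 is a Miller–Rabin witness and 51 is composite.
Base 29: x_0 = 29^25 mod 51 = 5. x_0 ∉ {1, 50} and s = 1, so 29 is a Miller–Rabin witness and 51 is composite.
The smallest witness among the given bases is 5.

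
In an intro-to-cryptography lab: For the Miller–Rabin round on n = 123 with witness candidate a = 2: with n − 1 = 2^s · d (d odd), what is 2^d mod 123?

2

n − 1 = 122 = 2^1 · 61, so s = 1 and d = 61.
2^61 mod 123 = 2.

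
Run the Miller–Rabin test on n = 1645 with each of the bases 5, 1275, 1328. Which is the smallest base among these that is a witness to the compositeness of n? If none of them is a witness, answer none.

5

n − 1 = 1644 = 2^2 · 411, so s = 2 and d = 411.
Base 5: x_0 = 5^411 mod 1645 = 1595. x_0 is neither 1 nor 1644, so continue squaring. x_1 = 1595^2 mod 1645 = 855. Reached i = s−1 = 1 without hitting −1: 5 is a Miller–Rabin witness and 1645 is composite.
Base 1275: x_0 = 1275^411 mod 1645 = 1170. x_0 is neither 1 nor 1644, so continue squaring. x_1 = 1170^2 mod 1645 = 260. Reached i = s−1 = 1 without hitting −1: 1275 is a Miller–Rabin witness and 1645 is composite.
Base 1328: x_0 = 1328^411 mod 1645 = 1427. x_0 is neither 1 nor 1644, so continue squaring. x_1 = 1427^2 mod 1645 = 1464. Reached i = s−1 = 1 without hitting −1: 1328 is a Miller–Rabin witness and 1645 is composite.
The smallest witness among the given bases is 5.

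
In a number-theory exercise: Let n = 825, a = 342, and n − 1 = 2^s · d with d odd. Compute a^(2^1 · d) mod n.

n − 1 = 824 = 2^3 · 103, so s = 3 and d = 103.
x_0 = 342^103 mod 825 = 738.
x_1 = 738^2 mod 825 = 144.

144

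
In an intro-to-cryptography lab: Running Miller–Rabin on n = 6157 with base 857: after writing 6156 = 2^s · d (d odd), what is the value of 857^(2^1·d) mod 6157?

848

n − 1 = 6156 = 2^2 · 1539, so s = 2 and d = 1539.
Repeated squaring mod 6157: 857^1 ≡ 857, 857^2 ≡ 1766, 857^4 ≡ 3314, 857^8 ≡ 4665, 857^16 ≡ 3387, 857^32 ≡ 1278, 857^64 ≡ 1679, 857^128 ≡ 5292, 857^256 ≡ 3228, 857^512 ≡ 2340, 857^1024 ≡ 2027.
1539 = 1024 + 512 + 2 + 1, so 857^1539 ≡ 2027·2340·1766·857 ≡ 3424 (mod 6157).
x_0 = 3424.
x_1 = 3424^2 mod 6157 = 848.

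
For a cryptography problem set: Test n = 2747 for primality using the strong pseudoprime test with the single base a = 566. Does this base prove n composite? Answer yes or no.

n − 1 = 2746 = 2^1 · 1373, so s = 1 and d = 1373.
x_0 = 566^1373 mod 2747 = 2316.
x_0 ∉ {1, 2746} and s = 1, so 566 is a Miller–Rabin witness and 2747 is composite.

yes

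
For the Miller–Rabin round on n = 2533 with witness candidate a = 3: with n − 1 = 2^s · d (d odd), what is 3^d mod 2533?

286

n − 1 = 2532 = 2^2 · 633, so s = 2 and d = 633.
3^633 mod 2533 = 286.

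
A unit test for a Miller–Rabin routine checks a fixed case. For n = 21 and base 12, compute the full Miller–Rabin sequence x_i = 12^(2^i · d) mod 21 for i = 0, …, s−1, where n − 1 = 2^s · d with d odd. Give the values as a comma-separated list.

3, 9

n − 1 = 20 = 2^2 · 5, so s = 2 and d = 5.
x_0 = 12^5 mod 21 = 3.
x_1 = 3^2 mod 21 = 9.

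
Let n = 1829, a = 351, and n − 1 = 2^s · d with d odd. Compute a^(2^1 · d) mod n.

n − 1 = 1828 = 2^2 · 457, so s = 2 and d = 457.
x_0 = 351^457 mod 1829 = 516.
x_1 = 516^2 mod 1829 = 1051.

1051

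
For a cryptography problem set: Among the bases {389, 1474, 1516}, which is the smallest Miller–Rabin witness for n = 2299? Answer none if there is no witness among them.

n − 1 = 2298 = 2^1 · 1149, so s = 1 and d = 1149.
Base 389: x_0 = 389^1149 mod 2299 = 1037. x_0 ∉ {1, 2298} and s = 1, so 389 is a Miller–Rabin witness and 2299 is composite.
Base 1474: x_0 = 1474^1149 mod 2299 = 1331. x_0 ∉ {1, 2298} and s = 1, so 1474 is a Miller–Rabin witness and 2299 is composite.
Base 1516: x_0 = 1516^1149 mod 2299 = 1699. x_0 ∉ {1, 2298} and s = 1, so 1516 is a Miller–Rabin witness and 2299 is composite.
The smallest witness among the given bases is 389.

389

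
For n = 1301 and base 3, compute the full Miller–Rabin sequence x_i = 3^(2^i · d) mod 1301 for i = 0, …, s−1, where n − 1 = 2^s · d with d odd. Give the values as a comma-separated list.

51, 1300

n − 1 = 1300 = 2^2 · 325, so s = 2 and d = 325.
x_0 = 3^325 mod 1301 = 51.
x_1 = 51^2 mod 1301 = 1300.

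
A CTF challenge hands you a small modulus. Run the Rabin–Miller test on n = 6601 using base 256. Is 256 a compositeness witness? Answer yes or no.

no

n − 1 = 6600 = 2^3 · 825, so s = 3 and d = 825.
x_0 = 256^825 mod 6601 = 1.
x_0 = 1, so 256 is not a witness.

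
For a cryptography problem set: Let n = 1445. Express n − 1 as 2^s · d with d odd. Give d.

Halving: 1444 → 722 → 361; 361 is odd.
So 1444 = 2^2 · 361.

361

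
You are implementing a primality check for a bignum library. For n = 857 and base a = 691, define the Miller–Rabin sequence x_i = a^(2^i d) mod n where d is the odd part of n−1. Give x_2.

1

n − 1 = 856 = 2^3 · 107, so s = 3 and d = 107.
Repeated squaring mod 857: 691^1 ≡ 691, 691^2 ≡ 132, 691^4 ≡ 284, 691^8 ≡ 98, 691^16 ≡ 177, 691^32 ≡ 477, 691^64 ≡ 424.
107 = 64 + 32 + 8 + 2 + 1, so 691^107 ≡ 424·477·98·132·691 ≡ 650 (mod 857).
x_0 = 650.
x_1 = 650^2 mod 857 = 856.
x_2 = 856^2 mod 857 = 1.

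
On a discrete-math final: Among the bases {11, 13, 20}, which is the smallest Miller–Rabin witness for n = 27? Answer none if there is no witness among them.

n − 1 = 26 = 2^1 · 13, so s = 1 and d = 13.
Base 11: x_0 = 11^13 mod 27 = 20. x_0 ∉ {1, 26} and s = 1, so 11 is a Miller–Rabin witness and 27 is composite.
Base 13: x_0 = 13^13 mod 27 = 22. x_0 ∉ {1, 26} and s = 1, so 13 is a Miller–Rabin witness and 27 is composite.
Base 20: x_0 = 20^13 mod 27 = 2. x_0 ∉ {1, 26} and s = 1, so 20 is a Miller–Rabin witness and 27 is composite.
The smallest witness among the given bases is 11.

11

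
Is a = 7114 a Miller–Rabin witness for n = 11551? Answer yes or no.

no

n − 1 = 11550 = 2^1 · 5775, so s = 1 and d = 5775.
x_0 = 7114^5775 mod 11551 = 11550.
x_0 = 11550 ≡ −1, so 7114 is not a witness.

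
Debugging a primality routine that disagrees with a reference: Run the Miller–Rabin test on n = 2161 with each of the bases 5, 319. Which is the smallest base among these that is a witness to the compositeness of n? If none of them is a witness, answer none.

n − 1 = 2160 = 2^4 · 135, so s = 4 and d = 135.
Base 5: x_0 = 5^135 mod 2161 = 335. x_0 is neither 1 nor 2160, so continue squaring. x_1 = 335^2 mod 2161 = 2014. x_2 = 2014^2 mod 2161 = 2160. x_2 ≡ −1, so 5 is not a witness.
Base 319: x_0 = 319^135 mod 2161 = 954. x_0 is neither 1 nor 2160, so continue squaring. x_1 = 954^2 mod 2161 = 335. x_2 = 335^2 mod 2161 = 2014. x_3 = 2014^2 mod 2161 = 2160. x_3 ≡ −1, so 319 is not a witness.
No listed base is a witness for 2161.

none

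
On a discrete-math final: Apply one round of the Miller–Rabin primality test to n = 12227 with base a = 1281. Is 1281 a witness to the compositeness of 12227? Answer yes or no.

no

n − 1 = 12226 = 2^1 · 6113, so s = 1 and d = 6113.
x_0 = 1281^6113 mod 12227 = 1.
x_0 = 1, so 1281 is not a witness.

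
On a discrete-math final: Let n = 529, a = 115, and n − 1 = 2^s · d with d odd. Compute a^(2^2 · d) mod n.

n − 1 = 528 = 2^4 · 33, so s = 4 and d = 33.
Repeated squaring mod 529: 115^1 ≡ 115, 115^2 ≡ 0, 115^4 ≡ 0, 115^8 ≡ 0, 115^16 ≡ 0, 115^32 ≡ 0.
33 = 32 + 1, so 115^33 ≡ 0·115 ≡ 0 (mod 529).
x_0 = 0.
x_1 = 0^2 mod 529 = 0.
x_2 = 0^2 mod 529 = 0.

0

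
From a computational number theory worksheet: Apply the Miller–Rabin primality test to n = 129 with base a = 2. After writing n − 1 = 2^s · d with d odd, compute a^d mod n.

n − 1 = 128 = 2^7 · 1, so s = 7 and d = 1.
2^1 mod 129 = 2.

2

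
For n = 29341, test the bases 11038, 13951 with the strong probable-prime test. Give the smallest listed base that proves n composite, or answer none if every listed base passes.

none

n − 1 = 29340 = 2^2 · 7335, so s = 2 and d = 7335.
Base 11038: x_0 = 11038^7335 mod 29341 = 1. x_0 = 1, so 11038 is not a witness.
Base 13951: x_0 = 13951^7335 mod 29341 = 15361. x_0 is neither 1 nor 29340, so continue squaring. x_1 = 15361^2 mod 29341 = 29340. x_1 ≡ −1, so 13951 is not a witness.
No listed base is a witness for 29341.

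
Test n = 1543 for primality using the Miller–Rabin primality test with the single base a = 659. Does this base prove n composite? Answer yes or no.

n − 1 = 1542 = 2^1 · 771, so s = 1 and d = 771.
x_0 = 659^771 mod 1543 = 1542.
x_0 = 1542 ≡ −1, so 659 is not a witness.

no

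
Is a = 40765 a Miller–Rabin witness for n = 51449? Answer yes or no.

n − 1 = 51448 = 2^3 · 6431, so s = 3 and d = 6431.
x_0 = 40765^6431 mod 51449 = 50084.
x_0 is neither 1 nor 51448, so continue squaring.
x_1 = 50084^2 mod 51449 = 11061.
x_2 = 11061^2 mod 51449 = 51448.
x_2 ≡ −1, so 40765 is not a witness.

no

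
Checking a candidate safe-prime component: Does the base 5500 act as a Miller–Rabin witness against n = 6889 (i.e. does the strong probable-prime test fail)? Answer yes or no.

n − 1 = 6888 = 2^3 · 861, so s = 3 and d = 861.
x_0 = 5500^861 mod 6889 = 6888.
x_0 = 6888 ≡ −1, so 5500 is not a witness.

no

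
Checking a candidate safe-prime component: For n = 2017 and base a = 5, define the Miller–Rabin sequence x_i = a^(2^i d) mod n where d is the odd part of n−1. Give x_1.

n − 1 = 2016 = 2^5 · 63, so s = 5 and d = 63.
Repeated squaring mod 2017: 5^1 ≡ 5, 5^2 ≡ 25, 5^4 ≡ 625, 5^8 ≡ 1344, 5^16 ≡ 1121, 5^32 ≡ 50.
63 = 32 + 16 + 8 + 4 + 2 + 1, so 5^63 ≡ 50·1121·1344·625·25·5 ≡ 500 (mod 2017).
x_0 = 500.
x_1 = 500^2 mod 2017 = 1909.

1909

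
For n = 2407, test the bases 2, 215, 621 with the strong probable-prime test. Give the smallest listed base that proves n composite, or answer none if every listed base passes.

2

n − 1 = 2406 = 2^1 · 1203, so s = 1 and d = 1203.
Base 2: x_0 = 2^1203 mod 2407 = 1378. x_0 ∉ {1, 2406} and s = 1, so 2 is a Miller–Rabin witness and 2407 is composite.
Base 215: x_0 = 215^1203 mod 2407 = 1351. x_0 ∉ {1, 2406} and s = 1, so 215 is a Miller–Rabin witness and 2407 is composite.
Base 621: x_0 = 621^1203 mod 2407 = 858. x_0 ∉ {1, 2406} and s = 1, so 621 is a Miller–Rabin witness and 2407 is composite.
The smallest witness among the given bases is 2.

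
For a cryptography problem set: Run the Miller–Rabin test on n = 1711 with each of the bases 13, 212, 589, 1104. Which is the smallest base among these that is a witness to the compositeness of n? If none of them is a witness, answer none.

n − 1 = 1710 = 2^1 · 855, so s = 1 and d = 855.
Base 13: x_0 = 13^855 mod 1711 = 941. x_0 ∉ {1, 1710} and s = 1, so 13 is a Miller–Rabin witness and 1711 is composite.
Base 212: x_0 = 212^855 mod 1711 = 734. x_0 ∉ {1, 1710} and s = 1, so 212 is a Miller–Rabin witness and 1711 is composite.
Base 589: x_0 = 589^855 mod 1711 = 589. x_0 ∉ {1, 1710} and s = 1, so 589 is a Miller–Rabin witness and 1711 is composite.
Base 1104: x_0 = 1104^855 mod 1711 = 984. x_0 ∉ {1, 1710} and s = 1, so 1104 is a Miller–Rabin witness and 1711 is composite.
The smallest witness among the given bases is 13.

13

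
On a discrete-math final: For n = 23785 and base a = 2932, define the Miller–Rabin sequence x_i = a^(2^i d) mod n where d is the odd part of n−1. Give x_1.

14419

n − 1 = 23784 = 2^3 · 2973, so s = 3 and d = 2973.
x_0 = 2932^2973 mod 23785 = 2537.
x_1 = 2537^2 mod 23785 = 14419.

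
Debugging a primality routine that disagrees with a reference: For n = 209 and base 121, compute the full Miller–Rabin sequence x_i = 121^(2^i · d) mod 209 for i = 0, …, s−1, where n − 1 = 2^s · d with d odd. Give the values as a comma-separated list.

121, 11, 121, 11

n − 1 = 208 = 2^4 · 13, so s = 4 and d = 13.
x_0 = 121^13 mod 209 = 121.
x_1 = 121^2 mod 209 = 11.
x_2 = 11^2 mod 209 = 121.
x_3 = 121^2 mod 209 = 11.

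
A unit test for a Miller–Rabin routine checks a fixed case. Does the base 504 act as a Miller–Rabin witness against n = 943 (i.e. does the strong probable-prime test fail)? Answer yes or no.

n − 1 = 942 = 2^1 · 471, so s = 1 and d = 471.
x_0 = 504^471 mod 943 = 753.
x_0 ∉ {1, 942} and s = 1, so 504 is a Miller–Rabin witness and 943 is composite.

yes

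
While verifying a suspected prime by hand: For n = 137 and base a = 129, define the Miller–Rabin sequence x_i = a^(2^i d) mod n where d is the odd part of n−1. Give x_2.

1

n − 1 = 136 = 2^3 · 17, so s = 3 and d = 17.
x_0 = 129^17 mod 137 = 100.
x_1 = 100^2 mod 137 = 136.
x_2 = 136^2 mod 137 = 1.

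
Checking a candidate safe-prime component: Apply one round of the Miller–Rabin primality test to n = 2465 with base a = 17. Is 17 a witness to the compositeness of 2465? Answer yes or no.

yes

n − 1 = 2464 = 2^5 · 77, so s = 5 and d = 77.
x_0 = 17^77 mod 2465 = 17.
x_0 is neither 1 nor 2464, so continue squaring.
x_1 = 17^2 mod 2465 = 289.
x_2 = 289^2 mod 2465 = 2176.
x_3 = 2176^2 mod 2465 = 2176.
x_4 = 2176^2 mod 2465 = 2176.
Reached i = s−1 = 4 without hitting −1: 17 is a Miller–Rabin witness and 2465 is composite.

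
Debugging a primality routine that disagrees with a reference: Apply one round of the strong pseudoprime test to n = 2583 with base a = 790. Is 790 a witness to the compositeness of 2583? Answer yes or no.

yes

n − 1 = 2582 = 2^1 · 1291, so s = 1 and d = 1291.
Repeated squaring mod 2583: 790^1 ≡ 790, 790^2 ≡ 1597, 790^4 ≡ 988, 790^8 ≡ 2353, 790^16 ≡ 1240, 790^32 ≡ 715, 790^64 ≡ 2374, 790^128 ≡ 2353, 790^256 ≡ 1240, 790^512 ≡ 715, 790^1024 ≡ 2374.
1291 = 1024 + 256 + 8 + 2 + 1, so 790^1291 ≡ 2374·1240·2353·1597·790 ≡ 1042 (mod 2583).
x_0 = 790^1291 mod 2583 = 1042.
x_0 ∉ {1, 2582} and s = 1, so 790 is a Miller–Rabin witness and 2583 is composite.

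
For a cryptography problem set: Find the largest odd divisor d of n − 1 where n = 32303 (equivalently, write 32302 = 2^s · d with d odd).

16151

Halving: 32302 → 16151; 16151 is odd.
So 32302 = 2^1 · 16151.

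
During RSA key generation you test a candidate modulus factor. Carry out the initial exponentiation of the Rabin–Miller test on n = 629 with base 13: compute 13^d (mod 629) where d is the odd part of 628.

574

n − 1 = 628 = 2^2 · 157, so s = 2 and d = 157.
13^157 mod 629 = 574.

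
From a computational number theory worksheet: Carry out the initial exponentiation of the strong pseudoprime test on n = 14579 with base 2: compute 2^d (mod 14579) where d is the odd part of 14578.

14487

n − 1 = 14578 = 2^1 · 7289, so s = 1 and d = 7289.
By repeated squaring, 2^7289 ≡ 14487 (mod 14579).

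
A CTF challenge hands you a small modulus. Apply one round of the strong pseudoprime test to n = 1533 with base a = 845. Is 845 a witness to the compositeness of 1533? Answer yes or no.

yes

n − 1 = 1532 = 2^2 · 383, so s = 2 and d = 383.
x_0 = 845^383 mod 1533 = 1319.
x_0 is neither 1 nor 1532, so continue squaring.
x_1 = 1319^2 mod 1533 = 1339.
Reached i = s−1 = 1 without hitting −1: 845 is a Miller–Rabin witness and 1533 is composite.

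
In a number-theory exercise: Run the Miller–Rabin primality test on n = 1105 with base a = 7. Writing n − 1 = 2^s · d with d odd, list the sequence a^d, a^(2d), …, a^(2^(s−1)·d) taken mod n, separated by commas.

n − 1 = 1104 = 2^4 · 69, so s = 4 and d = 69.
x_0 = 7^69 mod 1105 = 827.
x_1 = 827^2 mod 1105 = 1039.
x_2 = 1039^2 mod 1105 = 1041.
x_3 = 1041^2 mod 1105 = 781.

827, 1039, 1041, 781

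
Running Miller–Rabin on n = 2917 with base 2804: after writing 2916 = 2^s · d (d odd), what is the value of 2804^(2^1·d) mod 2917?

2916

n − 1 = 2916 = 2^2 · 729, so s = 2 and d = 729.
Repeated squaring mod 2917: 2804^1 ≡ 2804, 2804^2 ≡ 1101, 2804^4 ≡ 1646, 2804^8 ≡ 2340, 2804^16 ≡ 391, 2804^32 ≡ 1197, 2804^64 ≡ 562, 2804^128 ≡ 808, 2804^256 ≡ 2373, 2804^512 ≡ 1319.
729 = 512 + 128 + 64 + 16 + 8 + 1, so 2804^729 ≡ 1319·808·562·391·2340·2804 ≡ 54 (mod 2917).
x_0 = 54.
x_1 = 54^2 mod 2917 = 2916.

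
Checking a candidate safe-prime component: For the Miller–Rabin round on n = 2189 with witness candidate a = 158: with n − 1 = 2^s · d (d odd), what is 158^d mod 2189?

709

n − 1 = 2188 = 2^2 · 547, so s = 2 and d = 547.
158^547 mod 2189 = 709.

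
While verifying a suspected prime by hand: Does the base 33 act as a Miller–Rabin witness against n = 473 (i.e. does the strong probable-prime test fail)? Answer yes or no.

n − 1 = 472 = 2^3 · 59, so s = 3 and d = 59.
Repeated squaring mod 473: 33^1 ≡ 33, 33^2 ≡ 143, 33^4 ≡ 110, 33^8 ≡ 275, 33^16 ≡ 418, 33^32 ≡ 187.
59 = 32 + 16 + 8 + 2 + 1, so 33^59 ≡ 187·418·275·143·33 ≡ 77 (mod 473).
x_0 = 33^59 mod 473 = 77.
x_0 is neither 1 nor 472, so continue squaring.
x_1 = 77^2 mod 473 = 253.
x_2 = 253^2 mod 473 = 154.
Reached i = s−1 = 2 without hitting −1: 33 is a Miller–Rabin witness and 473 is composite.

yes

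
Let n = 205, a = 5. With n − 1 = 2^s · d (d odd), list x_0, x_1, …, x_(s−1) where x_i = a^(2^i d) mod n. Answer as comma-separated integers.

200, 25

n − 1 = 204 = 2^2 · 51, so s = 2 and d = 51.
x_0 = 5^51 mod 205 = 200.
x_1 = 200^2 mod 205 = 25.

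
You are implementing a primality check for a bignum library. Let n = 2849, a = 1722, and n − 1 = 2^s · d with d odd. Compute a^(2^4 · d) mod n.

1043

n − 1 = 2848 = 2^5 · 89, so s = 5 and d = 89.
x_0 = 1722^89 mod 2849 = 1652.
x_1 = 1652^2 mod 2849 = 2611.
x_2 = 2611^2 mod 2849 = 2513.
x_3 = 2513^2 mod 2849 = 1785.
x_4 = 1785^2 mod 2849 = 1043.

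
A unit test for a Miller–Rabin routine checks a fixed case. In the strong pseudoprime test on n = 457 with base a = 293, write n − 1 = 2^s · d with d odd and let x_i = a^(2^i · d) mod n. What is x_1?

109

n − 1 = 456 = 2^3 · 57, so s = 3 and d = 57.
By repeated squaring, 293^57 ≡ 170 (mod 457).
x_0 = 170.
x_1 = 170^2 mod 457 = 109.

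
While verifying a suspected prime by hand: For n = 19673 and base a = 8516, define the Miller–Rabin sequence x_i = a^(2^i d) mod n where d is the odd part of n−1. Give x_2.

2395

n − 1 = 19672 = 2^3 · 2459, so s = 3 and d = 2459.
x_0 = 8516^2459 mod 19673 = 12650.
x_1 = 12650^2 mod 19673 = 2318.
x_2 = 2318^2 mod 19673 = 2395.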